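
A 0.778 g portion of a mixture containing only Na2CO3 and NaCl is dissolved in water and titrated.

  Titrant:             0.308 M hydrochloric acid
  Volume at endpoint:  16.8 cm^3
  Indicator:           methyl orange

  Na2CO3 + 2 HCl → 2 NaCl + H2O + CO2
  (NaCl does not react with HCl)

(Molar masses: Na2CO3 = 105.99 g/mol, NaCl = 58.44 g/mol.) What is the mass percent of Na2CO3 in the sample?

n(HCl) = 0.0168 × 0.308 = 5.17 × 10^-3 mol
Let x = n(Na2CO3), y = n(NaCl).
Titrant: 2x = 5.17 × 10^-3;  mass: 105.99x + 58.44y = 0.778
Solving, x = 2.59 × 10^-3 mol, y = 8.62 × 10^-3 mol
mass of Na2CO3 = 2.59 × 10^-3 × 105.99 = 0.274 g
% Na2CO3 = 0.274 / 0.778 × 100 = 35.2 %

35.2 %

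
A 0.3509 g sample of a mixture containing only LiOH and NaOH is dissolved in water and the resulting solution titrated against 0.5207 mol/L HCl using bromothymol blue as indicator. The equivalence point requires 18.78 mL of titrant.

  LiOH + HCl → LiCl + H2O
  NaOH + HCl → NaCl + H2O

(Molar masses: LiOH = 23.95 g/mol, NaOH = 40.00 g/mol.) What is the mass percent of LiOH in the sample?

n(HCl) = 0.01878 × 0.5207 = 9.779 × 10^-3 mol
Let x = n(LiOH), y = n(NaOH).
Titrant: 1x + 1y = 9.779 × 10^-3;  mass: 23.95x + 40.00y = 0.3509
Solving, x = 2.508 × 10^-3 mol, y = 7.271 × 10^-3 mol
mass of LiOH = 2.508 × 10^-3 × 23.95 = 0.06006 g
% LiOH = 0.06006 / 0.3509 × 100 = 17.12 %

17.12 %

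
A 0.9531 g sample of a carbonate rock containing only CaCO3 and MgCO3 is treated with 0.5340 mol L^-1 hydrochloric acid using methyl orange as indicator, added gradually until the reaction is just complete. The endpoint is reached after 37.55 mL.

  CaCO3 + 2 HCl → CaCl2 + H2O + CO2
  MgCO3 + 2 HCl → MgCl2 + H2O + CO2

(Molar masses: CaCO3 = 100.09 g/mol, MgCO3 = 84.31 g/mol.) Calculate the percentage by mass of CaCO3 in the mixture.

n(HCl) = 0.03755 × 0.5340 = 0.02005 mol
Let x = n(CaCO3), y = n(MgCO3).
Titrant: 2x + 2y = 0.02005;  mass: 100.09x + 84.31y = 0.9531
Solving, x = 6.833 × 10^-3 mol, y = 3.193 × 10^-3 mol
mass of CaCO3 = 6.833 × 10^-3 × 100.09 = 0.6839 g
% CaCO3 = 0.6839 / 0.9531 × 100 = 71.75 %

71.75 %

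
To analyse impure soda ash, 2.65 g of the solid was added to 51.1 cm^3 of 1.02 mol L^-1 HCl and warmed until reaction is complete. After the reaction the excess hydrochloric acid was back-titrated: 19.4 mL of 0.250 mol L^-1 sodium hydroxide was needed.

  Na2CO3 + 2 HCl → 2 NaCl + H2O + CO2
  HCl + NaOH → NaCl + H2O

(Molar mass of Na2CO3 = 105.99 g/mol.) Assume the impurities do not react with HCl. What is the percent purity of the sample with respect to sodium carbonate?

n(HCl) added = 0.0511 × 1.02 = 0.0521 mol
n(NaOH) used in back-titration = 0.0194 × 0.250 = 4.85 × 10^-3 mol
n(HCl) left over = 4.85 × 10^-3 mol (1:1 ratio)
n(HCl) consumed by analyte = 0.0521 − 4.85 × 10^-3 = 0.0473 mol
From the 1:2 ratio, n(Na2CO3) = 1/2 × 0.0473 = 0.0236 mol
mass of Na2CO3 = 0.0236 × 105.99 = 2.51 g
% Na2CO3 = 2.51 / 2.65 × 100 = 94.5 %

94.5 %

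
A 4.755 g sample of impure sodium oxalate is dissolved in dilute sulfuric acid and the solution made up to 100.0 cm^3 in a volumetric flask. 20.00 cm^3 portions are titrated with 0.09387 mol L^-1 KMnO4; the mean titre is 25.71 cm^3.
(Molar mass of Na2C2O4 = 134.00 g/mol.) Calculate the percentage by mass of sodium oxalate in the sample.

2 MnO4^- + 5 C2O4^2- + 16 H^+ → 2 Mn^2+ + 10 CO2 + 8 H2O
n(KMnO4) per titration = 0.02571 × 0.09387 = 2.413 × 10^-3 mol
From the 5:2 ratio, n(Na2C2O4) in each aliquot = 5/2 × 2.413 × 10^-3 = 6.033 × 10^-3 mol
n(Na2C2O4) in the whole flask = 6.033 × 10^-3 × 100.0/20.00 = 0.03017 mol
mass of Na2C2O4 = 0.03017 × 134.00 = 4.042 g
% Na2C2O4 = 4.042 / 4.755 × 100 = 85.01 %

85.01 %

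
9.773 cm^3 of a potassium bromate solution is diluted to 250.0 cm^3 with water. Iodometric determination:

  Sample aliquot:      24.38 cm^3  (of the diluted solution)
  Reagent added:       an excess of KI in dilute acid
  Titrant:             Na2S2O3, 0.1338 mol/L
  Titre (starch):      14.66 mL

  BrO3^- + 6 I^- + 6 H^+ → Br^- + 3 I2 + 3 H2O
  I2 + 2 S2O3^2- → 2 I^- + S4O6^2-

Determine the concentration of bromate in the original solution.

0.3430 mol/L

n(S2O3^2-) = 0.01466 × 0.1338 = 1.962 × 10^-3 mol
n(I2) = n(S2O3^2-)/2 = 9.808 × 10^-4 mol
From the 1:3 ratio, n(BrO3^-) in the aliquot = 1/3 × 9.808 × 10^-4 = 3.269 × 10^-4 mol
[BrO3^-]_dilute = 3.269 × 10^-4 / 0.02438 = 0.01341 mol/L
[BrO3^-]_original = 0.01341 × 250.0/9.773 = 0.3430 mol/L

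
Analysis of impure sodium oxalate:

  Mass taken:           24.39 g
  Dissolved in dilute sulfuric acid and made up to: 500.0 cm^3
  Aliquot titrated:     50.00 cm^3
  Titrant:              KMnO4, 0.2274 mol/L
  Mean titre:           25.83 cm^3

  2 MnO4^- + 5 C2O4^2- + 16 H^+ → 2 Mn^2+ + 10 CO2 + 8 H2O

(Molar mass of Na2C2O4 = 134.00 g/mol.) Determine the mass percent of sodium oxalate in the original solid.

n(KMnO4) per titration = 0.02583 × 0.2274 = 5.874 × 10^-3 mol
From the 5:2 ratio, n(Na2C2O4) in each aliquot = 5/2 × 5.874 × 10^-3 = 0.01468 mol
n(Na2C2O4) in the whole flask = 0.01468 × 500.0/50.00 = 0.1468 mol
mass of Na2C2O4 = 0.1468 × 134.00 = 19.68 g
% Na2C2O4 = 19.68 / 24.39 × 100 = 80.68 %

80.68 %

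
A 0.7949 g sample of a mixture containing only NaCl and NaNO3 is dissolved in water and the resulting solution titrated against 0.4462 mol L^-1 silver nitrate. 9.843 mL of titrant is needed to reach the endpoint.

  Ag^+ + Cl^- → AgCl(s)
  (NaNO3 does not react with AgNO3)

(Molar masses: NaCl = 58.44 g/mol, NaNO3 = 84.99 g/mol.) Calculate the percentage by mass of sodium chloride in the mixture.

n(AgNO3) = 0.009843 × 0.4462 = 4.392 × 10^-3 mol
Let x = n(NaCl), y = n(NaNO3).
Titrant: 1x = 4.392 × 10^-3;  mass: 58.44x + 84.99y = 0.7949
Solving, x = 4.392 × 10^-3 mol, y = 6.333 × 10^-3 mol
mass of NaCl = 4.392 × 10^-3 × 58.44 = 0.2567 g
% NaCl = 0.2567 / 0.7949 × 100 = 32.29 %

32.29 %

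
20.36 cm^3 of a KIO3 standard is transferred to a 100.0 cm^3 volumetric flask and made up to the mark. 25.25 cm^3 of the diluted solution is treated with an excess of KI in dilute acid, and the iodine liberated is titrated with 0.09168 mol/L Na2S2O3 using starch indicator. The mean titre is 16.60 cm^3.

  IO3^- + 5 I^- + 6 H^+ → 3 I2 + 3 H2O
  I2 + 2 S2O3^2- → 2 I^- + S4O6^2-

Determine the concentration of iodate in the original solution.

0.04934 mol/L

n(S2O3^2-) = 0.01660 × 0.09168 = 1.522 × 10^-3 mol
n(I2) = n(S2O3^2-)/2 = 7.609 × 10^-4 mol
From the 1:3 ratio, n(IO3^-) in the aliquot = 1/3 × 7.609 × 10^-4 = 2.536 × 10^-4 mol
[IO3^-]_dilute = 2.536 × 10^-4 / 0.02525 = 0.01005 mol/L
[IO3^-]_original = 0.01005 × 100.0/20.36 = 0.04934 mol/L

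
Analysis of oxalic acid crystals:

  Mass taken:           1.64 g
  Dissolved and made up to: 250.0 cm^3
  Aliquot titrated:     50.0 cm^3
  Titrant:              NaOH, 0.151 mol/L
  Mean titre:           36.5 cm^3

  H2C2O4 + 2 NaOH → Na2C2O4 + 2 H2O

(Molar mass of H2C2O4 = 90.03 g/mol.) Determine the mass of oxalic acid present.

1.24 g

n(NaOH) per titration = 0.0365 × 0.151 = 5.51 × 10^-3 mol
From the 1:2 ratio, n(H2C2O4) in each aliquot = 1/2 × 5.51 × 10^-3 = 2.76 × 10^-3 mol
n(H2C2O4) in the whole flask = 2.76 × 10^-3 × 250.0/50.0 = 0.0138 mol
mass of H2C2O4 = 0.0138 × 90.03 = 1.24 g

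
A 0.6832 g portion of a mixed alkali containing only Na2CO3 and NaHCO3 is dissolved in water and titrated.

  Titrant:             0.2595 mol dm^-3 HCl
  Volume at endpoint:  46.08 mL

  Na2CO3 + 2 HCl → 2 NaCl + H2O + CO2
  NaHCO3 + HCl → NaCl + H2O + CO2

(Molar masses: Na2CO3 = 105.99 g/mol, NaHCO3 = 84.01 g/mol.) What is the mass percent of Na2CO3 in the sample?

n(HCl) = 0.04608 × 0.2595 = 0.01196 mol
Let x = n(Na2CO3), y = n(NaHCO3).
Titrant: 2x + 1y = 0.01196;  mass: 105.99x + 84.01y = 0.6832
Solving, x = 5.181 × 10^-3 mol, y = 1.596 × 10^-3 mol
mass of Na2CO3 = 5.181 × 10^-3 × 105.99 = 0.5491 g
% Na2CO3 = 0.5491 / 0.6832 × 100 = 80.38 %

80.38 %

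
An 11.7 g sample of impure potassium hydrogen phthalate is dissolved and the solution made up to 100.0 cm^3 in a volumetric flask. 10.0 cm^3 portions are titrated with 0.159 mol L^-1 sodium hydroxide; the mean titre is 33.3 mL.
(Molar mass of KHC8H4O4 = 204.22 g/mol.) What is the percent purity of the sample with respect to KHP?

KHC8H4O4 + NaOH → KNaC8H4O4 + H2O
n(NaOH) per titration = 0.0333 × 0.159 = 5.29 × 10^-3 mol
n(KHC8H4O4) in each aliquot = 5.29 × 10^-3 mol (1:1 ratio)
n(KHC8H4O4) in the whole flask = 5.29 × 10^-3 × 100.0/10.0 = 0.0529 mol
mass of KHC8H4O4 = 0.0529 × 204.22 = 10.8 g
% KHC8H4O4 = 10.8 / 11.7 × 100 = 92.4 %

92.4 %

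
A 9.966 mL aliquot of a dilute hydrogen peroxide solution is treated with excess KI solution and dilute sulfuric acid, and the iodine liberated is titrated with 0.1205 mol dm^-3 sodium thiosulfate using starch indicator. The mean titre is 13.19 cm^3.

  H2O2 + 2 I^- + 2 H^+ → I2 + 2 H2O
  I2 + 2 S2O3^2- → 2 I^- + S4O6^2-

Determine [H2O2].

n(S2O3^2-) = 0.01319 × 0.1205 = 1.589 × 10^-3 mol
n(I2) = n(S2O3^2-)/2 = 7.947 × 10^-4 mol
n(H2O2) in the aliquot = 7.947 × 10^-4 mol (1:1 ratio)
[H2O2] = 7.947 × 10^-4 / 0.009966 = 0.07974 mol/L

0.07974 mol/L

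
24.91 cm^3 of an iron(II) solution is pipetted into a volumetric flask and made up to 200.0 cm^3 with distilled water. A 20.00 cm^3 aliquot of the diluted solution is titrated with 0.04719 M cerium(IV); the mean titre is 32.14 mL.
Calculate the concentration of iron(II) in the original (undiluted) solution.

Ce^4+ + Fe^2+ → Ce^3+ + Fe^3+
n(Ce4+) = 0.03214 × 0.04719 = 1.517 × 10^-3 mol
n(Fe2+) in the aliquot = 1.517 × 10^-3 mol (1:1 ratio)
[Fe2+]_dilute = 1.517 × 10^-3 / 0.02000 = 0.07583 mol/L
Dilution factor = 200.0 / 24.91 = 8.029
[Fe2+]_stock = 0.07583 × 8.029 = 0.6089 mol/L

0.6089 M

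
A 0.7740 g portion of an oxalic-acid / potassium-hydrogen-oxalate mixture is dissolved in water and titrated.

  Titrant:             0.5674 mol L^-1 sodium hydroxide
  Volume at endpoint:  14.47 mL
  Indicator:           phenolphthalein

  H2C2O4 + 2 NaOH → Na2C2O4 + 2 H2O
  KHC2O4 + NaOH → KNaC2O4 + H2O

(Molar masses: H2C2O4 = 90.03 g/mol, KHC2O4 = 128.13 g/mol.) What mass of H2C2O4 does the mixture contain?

0.1506 g

n(NaOH) = 0.01447 × 0.5674 = 8.210 × 10^-3 mol
Let x = n(H2C2O4), y = n(KHC2O4).
Titrant: 2x + 1y = 8.210 × 10^-3;  mass: 90.03x + 128.13y = 0.7740
Solving, x = 1.672 × 10^-3 mol, y = 4.866 × 10^-3 mol
mass of H2C2O4 = 1.672 × 10^-3 × 90.03 = 0.1506 g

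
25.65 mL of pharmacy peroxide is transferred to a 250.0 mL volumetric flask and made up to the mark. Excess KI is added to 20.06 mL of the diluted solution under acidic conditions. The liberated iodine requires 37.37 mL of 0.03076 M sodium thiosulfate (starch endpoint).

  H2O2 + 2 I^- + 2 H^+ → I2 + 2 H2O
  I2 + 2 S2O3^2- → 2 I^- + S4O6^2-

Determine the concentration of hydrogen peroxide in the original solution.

n(S2O3^2-) = 0.03737 × 0.03076 = 1.150 × 10^-3 mol
n(I2) = n(S2O3^2-)/2 = 5.748 × 10^-4 mol
n(H2O2) in the aliquot = 5.748 × 10^-4 mol (1:1 ratio)
[H2O2]_dilute = 5.748 × 10^-4 / 0.02006 = 0.02865 mol/L
[H2O2]_original = 0.02865 × 250.0/25.65 = 0.2793 mol/L

0.2793 M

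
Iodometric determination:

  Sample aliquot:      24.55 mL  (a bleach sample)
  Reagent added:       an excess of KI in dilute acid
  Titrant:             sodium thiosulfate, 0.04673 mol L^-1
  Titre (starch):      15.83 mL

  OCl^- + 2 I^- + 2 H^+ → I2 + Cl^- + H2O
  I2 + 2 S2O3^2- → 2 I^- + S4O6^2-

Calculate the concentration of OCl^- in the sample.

n(S2O3^2-) = 0.01583 × 0.04673 = 7.397 × 10^-4 mol
n(I2) = n(S2O3^2-)/2 = 3.699 × 10^-4 mol
n(OCl^-) in the aliquot = 3.699 × 10^-4 mol (1:1 ratio)
[OCl^-] = 3.699 × 10^-4 / 0.02455 = 0.01507 mol/L

0.01507 mol/L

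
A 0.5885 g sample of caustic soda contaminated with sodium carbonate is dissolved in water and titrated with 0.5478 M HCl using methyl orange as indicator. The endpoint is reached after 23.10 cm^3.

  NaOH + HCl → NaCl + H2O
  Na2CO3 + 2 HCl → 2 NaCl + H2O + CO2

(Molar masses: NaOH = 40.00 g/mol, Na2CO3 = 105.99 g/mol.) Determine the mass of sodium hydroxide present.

0.2527 g

n(HCl) = 0.02310 × 0.5478 = 0.01265 mol
Let x = n(NaOH), y = n(Na2CO3).
Titrant: 1x + 2y = 0.01265;  mass: 40.00x + 105.99y = 0.5885
Solving, x = 6.318 × 10^-3 mol, y = 3.168 × 10^-3 mol
mass of NaOH = 6.318 × 10^-3 × 40.00 = 0.2527 g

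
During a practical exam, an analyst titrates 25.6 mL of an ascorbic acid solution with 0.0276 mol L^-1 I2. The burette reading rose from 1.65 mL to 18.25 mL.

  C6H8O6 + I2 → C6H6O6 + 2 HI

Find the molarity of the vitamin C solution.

0.0179 mol/L

n(I2) = 0.0166 L × 0.0276 mol/L = 4.58 × 10^-4 mol
n(C6H8O6) = 4.58 × 10^-4 mol (1:1 mole ratio)
[C6H8O6] = 4.58 × 10^-4 mol / 0.0256 L = 0.0179 mol/L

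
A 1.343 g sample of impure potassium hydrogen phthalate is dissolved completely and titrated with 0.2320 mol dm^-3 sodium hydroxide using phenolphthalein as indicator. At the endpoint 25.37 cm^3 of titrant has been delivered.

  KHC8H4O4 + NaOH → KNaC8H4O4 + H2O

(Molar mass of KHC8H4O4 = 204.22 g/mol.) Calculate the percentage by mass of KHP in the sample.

89.50 %

n(NaOH) = 0.02537 L × 0.2320 mol/L = 5.886 × 10^-3 mol
n(KHC8H4O4) = 5.886 × 10^-3 mol (1:1 ratio)
mass of KHC8H4O4 = 5.886 × 10^-3 × 204.22 g/mol = 1.202 g
% KHC8H4O4 = 1.202 / 1.343 × 100 = 89.50 %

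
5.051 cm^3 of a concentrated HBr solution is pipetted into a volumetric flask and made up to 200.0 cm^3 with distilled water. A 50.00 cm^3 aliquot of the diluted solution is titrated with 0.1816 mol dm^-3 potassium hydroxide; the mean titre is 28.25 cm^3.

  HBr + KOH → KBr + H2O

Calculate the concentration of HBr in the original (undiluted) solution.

n(KOH) = 0.02825 × 0.1816 = 5.130 × 10^-3 mol
n(HBr) in the aliquot = 5.130 × 10^-3 mol (1:1 ratio)
[HBr]_dilute = 5.130 × 10^-3 / 0.05000 = 0.1026 mol/L
Dilution factor = 200.0 / 5.051 = 39.60
[HBr]_stock = 0.1026 × 39.60 = 4.063 mol/L

4.063 mol/L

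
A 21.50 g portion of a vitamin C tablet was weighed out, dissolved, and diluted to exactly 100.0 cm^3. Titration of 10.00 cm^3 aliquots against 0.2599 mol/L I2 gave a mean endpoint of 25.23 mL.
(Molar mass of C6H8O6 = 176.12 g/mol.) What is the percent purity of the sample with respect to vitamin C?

C6H8O6 + I2 → C6H6O6 + 2 HI
n(I2) per titration = 0.02523 × 0.2599 = 6.557 × 10^-3 mol
n(C6H8O6) in each aliquot = 6.557 × 10^-3 mol (1:1 ratio)
n(C6H8O6) in the whole flask = 6.557 × 10^-3 × 100.0/10.00 = 0.06557 mol
mass of C6H8O6 = 0.06557 × 176.12 = 11.55 g
% C6H8O6 = 11.55 / 21.50 × 100 = 53.71 %

53.71 %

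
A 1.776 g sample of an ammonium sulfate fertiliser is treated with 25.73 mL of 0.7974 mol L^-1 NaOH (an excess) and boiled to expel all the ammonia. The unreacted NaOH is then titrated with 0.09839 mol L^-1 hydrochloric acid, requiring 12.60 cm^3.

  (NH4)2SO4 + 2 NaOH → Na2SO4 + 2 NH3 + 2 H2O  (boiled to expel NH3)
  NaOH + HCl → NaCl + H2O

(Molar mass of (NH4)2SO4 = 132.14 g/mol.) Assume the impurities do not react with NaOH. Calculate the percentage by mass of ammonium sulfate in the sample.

71.71 %

n(NaOH) added = 0.02573 × 0.7974 = 0.02052 mol
n(HCl) used in back-titration = 0.01260 × 0.09839 = 1.240 × 10^-3 mol
n(NaOH) left over = 1.240 × 10^-3 mol (1:1 ratio)
n(NaOH) consumed by analyte = 0.02052 − 1.240 × 10^-3 = 0.01928 mol
From the 1:2 ratio, n((NH4)2SO4) = 1/2 × 0.01928 = 9.639 × 10^-3 mol
mass of (NH4)2SO4 = 9.639 × 10^-3 × 132.14 = 1.274 g
% (NH4)2SO4 = 1.274 / 1.776 × 100 = 71.71 %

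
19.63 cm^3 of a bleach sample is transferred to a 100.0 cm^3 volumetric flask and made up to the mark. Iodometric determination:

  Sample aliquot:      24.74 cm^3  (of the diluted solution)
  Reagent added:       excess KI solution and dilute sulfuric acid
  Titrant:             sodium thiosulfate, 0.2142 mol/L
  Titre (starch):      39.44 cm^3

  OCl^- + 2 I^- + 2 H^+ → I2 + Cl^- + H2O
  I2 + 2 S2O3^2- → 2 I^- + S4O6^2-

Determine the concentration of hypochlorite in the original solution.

n(S2O3^2-) = 0.03944 × 0.2142 = 8.448 × 10^-3 mol
n(I2) = n(S2O3^2-)/2 = 4.224 × 10^-3 mol
n(OCl^-) in the aliquot = 4.224 × 10^-3 mol (1:1 ratio)
[OCl^-]_dilute = 4.224 × 10^-3 / 0.02474 = 0.1707 mol/L
[OCl^-]_original = 0.1707 × 100.0/19.63 = 0.8698 mol/L

0.8698 mol/L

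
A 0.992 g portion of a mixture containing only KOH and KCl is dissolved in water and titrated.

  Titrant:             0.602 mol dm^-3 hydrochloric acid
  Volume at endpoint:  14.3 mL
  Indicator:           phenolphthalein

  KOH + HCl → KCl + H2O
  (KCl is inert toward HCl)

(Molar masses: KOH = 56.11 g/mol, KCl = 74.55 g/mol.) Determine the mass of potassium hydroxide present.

n(HCl) = 0.0143 × 0.602 = 8.61 × 10^-3 mol
Let x = n(KOH), y = n(KCl).
Titrant: 1x = 8.61 × 10^-3;  mass: 56.11x + 74.55y = 0.992
Solving, x = 8.61 × 10^-3 mol, y = 6.83 × 10^-3 mol
mass of KOH = 8.61 × 10^-3 × 56.11 = 0.483 g

0.483 g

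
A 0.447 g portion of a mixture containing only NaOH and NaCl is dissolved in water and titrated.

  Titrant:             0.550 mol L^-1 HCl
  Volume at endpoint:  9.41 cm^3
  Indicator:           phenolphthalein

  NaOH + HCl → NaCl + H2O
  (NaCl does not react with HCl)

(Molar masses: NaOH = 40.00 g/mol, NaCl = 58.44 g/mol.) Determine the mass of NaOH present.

n(HCl) = 0.00941 × 0.550 = 5.18 × 10^-3 mol
Let x = n(NaOH), y = n(NaCl).
Titrant: 1x = 5.18 × 10^-3;  mass: 40.00x + 58.44y = 0.447
Solving, x = 5.18 × 10^-3 mol, y = 4.11 × 10^-3 mol
mass of NaOH = 5.18 × 10^-3 × 40.00 = 0.207 g

0.207 g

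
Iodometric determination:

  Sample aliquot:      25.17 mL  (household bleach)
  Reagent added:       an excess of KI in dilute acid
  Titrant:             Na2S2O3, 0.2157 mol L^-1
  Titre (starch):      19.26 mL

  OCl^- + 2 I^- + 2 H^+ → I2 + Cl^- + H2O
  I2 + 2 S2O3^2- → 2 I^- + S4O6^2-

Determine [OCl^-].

0.08253 mol/L

n(S2O3^2-) = 0.01926 × 0.2157 = 4.154 × 10^-3 mol
n(I2) = n(S2O3^2-)/2 = 2.077 × 10^-3 mol
n(OCl^-) in the aliquot = 2.077 × 10^-3 mol (1:1 ratio)
[OCl^-] = 2.077 × 10^-3 / 0.02517 = 0.08253 mol/L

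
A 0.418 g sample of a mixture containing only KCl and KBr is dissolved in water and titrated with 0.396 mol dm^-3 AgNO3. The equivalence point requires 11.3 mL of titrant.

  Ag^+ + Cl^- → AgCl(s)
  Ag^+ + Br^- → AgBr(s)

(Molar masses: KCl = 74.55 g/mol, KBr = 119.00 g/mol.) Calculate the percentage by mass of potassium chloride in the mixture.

n(AgNO3) = 0.0113 × 0.396 = 4.47 × 10^-3 mol
Let x = n(KCl), y = n(KBr).
Titrant: 1x + 1y = 4.47 × 10^-3;  mass: 74.55x + 119.00y = 0.418
Solving, x = 2.58 × 10^-3 mol, y = 1.90 × 10^-3 mol
mass of KCl = 2.58 × 10^-3 × 74.55 = 0.192 g
% KCl = 0.192 / 0.418 × 100 = 45.9 %

45.9 %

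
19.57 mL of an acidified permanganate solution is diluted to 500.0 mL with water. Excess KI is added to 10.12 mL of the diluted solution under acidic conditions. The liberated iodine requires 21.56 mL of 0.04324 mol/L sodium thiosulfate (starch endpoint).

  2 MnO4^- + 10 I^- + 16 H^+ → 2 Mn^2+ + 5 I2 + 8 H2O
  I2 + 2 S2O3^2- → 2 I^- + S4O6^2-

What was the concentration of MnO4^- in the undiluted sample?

n(S2O3^2-) = 0.02156 × 0.04324 = 9.323 × 10^-4 mol
n(I2) = n(S2O3^2-)/2 = 4.661 × 10^-4 mol
From the 2:5 ratio, n(MnO4^-) in the aliquot = 2/5 × 4.661 × 10^-4 = 1.865 × 10^-4 mol
[MnO4^-]_dilute = 1.865 × 10^-4 / 0.01012 = 0.01842 mol/L
[MnO4^-]_original = 0.01842 × 500.0/19.57 = 0.4707 mol/L

0.4707 mol/L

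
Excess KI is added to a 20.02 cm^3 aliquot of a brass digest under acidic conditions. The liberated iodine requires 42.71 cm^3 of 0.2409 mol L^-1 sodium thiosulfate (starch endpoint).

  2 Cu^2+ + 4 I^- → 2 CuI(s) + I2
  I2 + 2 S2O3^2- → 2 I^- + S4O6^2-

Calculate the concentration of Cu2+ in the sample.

n(S2O3^2-) = 0.04271 × 0.2409 = 0.01029 mol
n(I2) = n(S2O3^2-)/2 = 5.144 × 10^-3 mol
From the 2:1 ratio, n(Cu2+) in the aliquot = 2/1 × 5.144 × 10^-3 = 0.01029 mol
[Cu2+] = 0.01029 / 0.02002 = 0.5139 mol/L

0.5139 mol/L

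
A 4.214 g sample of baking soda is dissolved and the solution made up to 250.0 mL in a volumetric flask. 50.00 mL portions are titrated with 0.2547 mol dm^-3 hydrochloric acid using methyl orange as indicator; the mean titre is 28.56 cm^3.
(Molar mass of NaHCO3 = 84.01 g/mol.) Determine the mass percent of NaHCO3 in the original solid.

72.51 %

NaHCO3 + HCl → NaCl + H2O + CO2
n(HCl) per titration = 0.02856 × 0.2547 = 7.274 × 10^-3 mol
n(NaHCO3) in each aliquot = 7.274 × 10^-3 mol (1:1 ratio)
n(NaHCO3) in the whole flask = 7.274 × 10^-3 × 250.0/50.00 = 0.03637 mol
mass of NaHCO3 = 0.03637 × 84.01 = 3.056 g
% NaHCO3 = 3.056 / 4.214 × 100 = 72.51 %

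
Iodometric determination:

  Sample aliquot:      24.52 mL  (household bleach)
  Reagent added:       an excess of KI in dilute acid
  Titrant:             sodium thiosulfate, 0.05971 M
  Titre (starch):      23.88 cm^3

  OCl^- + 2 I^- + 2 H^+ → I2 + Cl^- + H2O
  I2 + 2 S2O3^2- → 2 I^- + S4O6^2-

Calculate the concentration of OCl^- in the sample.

n(S2O3^2-) = 0.02388 × 0.05971 = 1.426 × 10^-3 mol
n(I2) = n(S2O3^2-)/2 = 7.129 × 10^-4 mol
n(OCl^-) in the aliquot = 7.129 × 10^-4 mol (1:1 ratio)
[OCl^-] = 7.129 × 10^-4 / 0.02452 = 0.02908 mol/L

0.02908 M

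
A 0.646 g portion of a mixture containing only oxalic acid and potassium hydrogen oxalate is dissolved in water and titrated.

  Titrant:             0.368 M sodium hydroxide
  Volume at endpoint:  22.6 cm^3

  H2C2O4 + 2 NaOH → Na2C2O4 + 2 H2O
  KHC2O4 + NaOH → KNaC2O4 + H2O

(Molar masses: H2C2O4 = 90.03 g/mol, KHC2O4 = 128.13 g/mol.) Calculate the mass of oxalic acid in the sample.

0.227 g

n(NaOH) = 0.0226 × 0.368 = 8.32 × 10^-3 mol
Let x = n(H2C2O4), y = n(KHC2O4).
Titrant: 2x + 1y = 8.32 × 10^-3;  mass: 90.03x + 128.13y = 0.646
Solving, x = 2.52 × 10^-3 mol, y = 3.27 × 10^-3 mol
mass of H2C2O4 = 2.52 × 10^-3 × 90.03 = 0.227 g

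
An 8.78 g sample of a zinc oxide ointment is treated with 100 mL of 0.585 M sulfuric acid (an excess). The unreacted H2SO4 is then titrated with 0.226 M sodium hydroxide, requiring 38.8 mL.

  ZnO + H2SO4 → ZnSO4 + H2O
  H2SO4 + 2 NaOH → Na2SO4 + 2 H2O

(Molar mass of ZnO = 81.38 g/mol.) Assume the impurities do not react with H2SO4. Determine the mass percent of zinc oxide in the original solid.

50.2 %

n(H2SO4) added = 0.100 × 0.585 = 0.0585 mol
n(NaOH) used in back-titration = 0.0388 × 0.226 = 8.77 × 10^-3 mol
From the 1:2 ratio, n(H2SO4) left over = 1/2 × 8.77 × 10^-3 = 4.38 × 10^-3 mol
n(H2SO4) consumed by analyte = 0.0585 − 4.38 × 10^-3 = 0.0541 mol
n(ZnO) = 0.0541 mol (1:1 ratio)
mass of ZnO = 0.0541 × 81.38 = 4.40 g
% ZnO = 4.40 / 8.78 × 100 = 50.2 %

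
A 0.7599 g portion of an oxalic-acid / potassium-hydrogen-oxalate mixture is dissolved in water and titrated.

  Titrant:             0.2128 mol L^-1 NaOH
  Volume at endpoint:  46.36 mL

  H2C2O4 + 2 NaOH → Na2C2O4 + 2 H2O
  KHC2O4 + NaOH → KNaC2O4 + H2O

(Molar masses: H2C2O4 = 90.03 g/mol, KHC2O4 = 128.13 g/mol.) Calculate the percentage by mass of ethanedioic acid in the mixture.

n(NaOH) = 0.04636 × 0.2128 = 9.865 × 10^-3 mol
Let x = n(H2C2O4), y = n(KHC2O4).
Titrant: 2x + 1y = 9.865 × 10^-3;  mass: 90.03x + 128.13y = 0.7599
Solving, x = 3.033 × 10^-3 mol, y = 3.800 × 10^-3 mol
mass of H2C2O4 = 3.033 × 10^-3 × 90.03 = 0.2730 g
% H2C2O4 = 0.2730 / 0.7599 × 100 = 35.93 %

35.93 %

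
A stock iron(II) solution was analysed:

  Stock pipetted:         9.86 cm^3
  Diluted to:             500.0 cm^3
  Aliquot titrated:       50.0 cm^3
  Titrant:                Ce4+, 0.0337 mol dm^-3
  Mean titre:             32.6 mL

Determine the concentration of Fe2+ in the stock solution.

Ce^4+ + Fe^2+ → Ce^3+ + Fe^3+
n(Ce4+) = 0.0326 × 0.0337 = 1.10 × 10^-3 mol
n(Fe2+) in the aliquot = 1.10 × 10^-3 mol (1:1 ratio)
[Fe2+]_dilute = 1.10 × 10^-3 / 0.0500 = 0.0220 mol/L
Dilution factor = 500.0 / 9.86 = 50.71
[Fe2+]_stock = 0.0220 × 50.71 = 1.11 mol/L

1.11 mol/L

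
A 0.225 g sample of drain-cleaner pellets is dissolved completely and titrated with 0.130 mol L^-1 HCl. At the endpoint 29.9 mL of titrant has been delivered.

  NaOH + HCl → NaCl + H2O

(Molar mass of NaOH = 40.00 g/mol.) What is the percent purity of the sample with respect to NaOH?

n(HCl) = 0.0299 L × 0.130 mol/L = 3.89 × 10^-3 mol
n(NaOH) = 3.89 × 10^-3 mol (1:1 ratio)
mass of NaOH = 3.89 × 10^-3 × 40.00 g/mol = 0.155 g
% NaOH = 0.155 / 0.225 × 100 = 69.1 %

69.1 %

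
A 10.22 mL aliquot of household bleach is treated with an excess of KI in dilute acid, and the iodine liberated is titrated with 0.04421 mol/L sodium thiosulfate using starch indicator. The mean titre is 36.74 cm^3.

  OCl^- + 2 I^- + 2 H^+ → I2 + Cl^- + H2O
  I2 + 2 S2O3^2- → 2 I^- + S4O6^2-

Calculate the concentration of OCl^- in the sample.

0.07947 mol/L

n(S2O3^2-) = 0.03674 × 0.04421 = 1.624 × 10^-3 mol
n(I2) = n(S2O3^2-)/2 = 8.121 × 10^-4 mol
n(OCl^-) in the aliquot = 8.121 × 10^-4 mol (1:1 ratio)
[OCl^-] = 8.121 × 10^-4 / 0.01022 = 0.07947 mol/L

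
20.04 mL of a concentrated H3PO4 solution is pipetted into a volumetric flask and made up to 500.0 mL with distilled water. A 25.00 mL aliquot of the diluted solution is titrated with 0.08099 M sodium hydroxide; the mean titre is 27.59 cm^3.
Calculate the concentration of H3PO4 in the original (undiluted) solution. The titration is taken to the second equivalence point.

H3PO4 + 2 NaOH → Na2HPO4 + 2 H2O
n(NaOH) = 0.02759 × 0.08099 = 2.235 × 10^-3 mol
From the 1:2 ratio, n(H3PO4) in the aliquot = 1/2 × 2.235 × 10^-3 = 1.117 × 10^-3 mol
[H3PO4]_dilute = 1.117 × 10^-3 / 0.02500 = 0.04469 mol/L
Dilution factor = 500.0 / 20.04 = 24.95
[H3PO4]_stock = 0.04469 × 24.95 = 1.115 mol/L

1.115 M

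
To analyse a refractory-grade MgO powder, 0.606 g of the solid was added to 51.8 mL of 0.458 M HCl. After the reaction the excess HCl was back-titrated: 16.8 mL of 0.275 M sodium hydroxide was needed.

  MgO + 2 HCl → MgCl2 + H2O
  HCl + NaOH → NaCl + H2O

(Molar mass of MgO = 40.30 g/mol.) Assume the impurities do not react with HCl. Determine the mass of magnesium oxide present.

n(HCl) added = 0.0518 × 0.458 = 0.0237 mol
n(NaOH) used in back-titration = 0.0168 × 0.275 = 4.62 × 10^-3 mol
n(HCl) left over = 4.62 × 10^-3 mol (1:1 ratio)
n(HCl) consumed by analyte = 0.0237 − 4.62 × 10^-3 = 0.0191 mol
From the 1:2 ratio, n(MgO) = 1/2 × 0.0191 = 9.55 × 10^-3 mol
mass of MgO = 9.55 × 10^-3 × 40.30 = 0.385 g

0.385 g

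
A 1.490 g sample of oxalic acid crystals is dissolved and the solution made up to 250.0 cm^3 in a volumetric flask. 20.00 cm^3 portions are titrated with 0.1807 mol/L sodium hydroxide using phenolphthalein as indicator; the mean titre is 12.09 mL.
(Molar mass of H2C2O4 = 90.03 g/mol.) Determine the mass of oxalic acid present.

1.229 g

H2C2O4 + 2 NaOH → Na2C2O4 + 2 H2O
n(NaOH) per titration = 0.01209 × 0.1807 = 2.185 × 10^-3 mol
From the 1:2 ratio, n(H2C2O4) in each aliquot = 1/2 × 2.185 × 10^-3 = 1.092 × 10^-3 mol
n(H2C2O4) in the whole flask = 1.092 × 10^-3 × 250.0/20.00 = 0.01365 mol
mass of H2C2O4 = 0.01365 × 90.03 = 1.229 g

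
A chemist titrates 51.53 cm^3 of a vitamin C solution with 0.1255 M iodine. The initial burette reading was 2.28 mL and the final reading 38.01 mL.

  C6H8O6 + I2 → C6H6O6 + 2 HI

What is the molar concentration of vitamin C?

n(I2) = 0.03573 L × 0.1255 mol/L = 4.484 × 10^-3 mol
n(C6H8O6) = 4.484 × 10^-3 mol (1:1 mole ratio)
[C6H8O6] = 4.484 × 10^-3 mol / 0.05153 L = 0.08702 mol/L

0.08702 M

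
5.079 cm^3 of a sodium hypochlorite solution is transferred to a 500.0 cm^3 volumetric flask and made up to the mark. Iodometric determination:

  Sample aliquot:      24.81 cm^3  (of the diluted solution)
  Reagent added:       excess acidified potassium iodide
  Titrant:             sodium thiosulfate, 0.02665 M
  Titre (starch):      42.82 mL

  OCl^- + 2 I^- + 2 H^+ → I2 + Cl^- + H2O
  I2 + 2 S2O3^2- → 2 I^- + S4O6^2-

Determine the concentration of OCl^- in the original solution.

n(S2O3^2-) = 0.04282 × 0.02665 = 1.141 × 10^-3 mol
n(I2) = n(S2O3^2-)/2 = 5.706 × 10^-4 mol
n(OCl^-) in the aliquot = 5.706 × 10^-4 mol (1:1 ratio)
[OCl^-]_dilute = 5.706 × 10^-4 / 0.02481 = 0.02300 mol/L
[OCl^-]_original = 0.02300 × 500.0/5.079 = 2.264 mol/L

2.264 M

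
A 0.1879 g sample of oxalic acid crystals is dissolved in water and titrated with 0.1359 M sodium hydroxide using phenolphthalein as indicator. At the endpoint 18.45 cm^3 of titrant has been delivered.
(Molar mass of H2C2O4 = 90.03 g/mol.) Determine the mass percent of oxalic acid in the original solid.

60.07 %

H2C2O4 + 2 NaOH → Na2C2O4 + 2 H2O
n(NaOH) = 0.01845 L × 0.1359 mol/L = 2.507 × 10^-3 mol
From the 1:2 ratio, n(H2C2O4) = 1/2 × 2.507 × 10^-3 = 1.254 × 10^-3 mol
mass of H2C2O4 = 1.254 × 10^-3 × 90.03 g/mol = 0.1129 g
% H2C2O4 = 0.1129 / 0.1879 × 100 = 60.07 %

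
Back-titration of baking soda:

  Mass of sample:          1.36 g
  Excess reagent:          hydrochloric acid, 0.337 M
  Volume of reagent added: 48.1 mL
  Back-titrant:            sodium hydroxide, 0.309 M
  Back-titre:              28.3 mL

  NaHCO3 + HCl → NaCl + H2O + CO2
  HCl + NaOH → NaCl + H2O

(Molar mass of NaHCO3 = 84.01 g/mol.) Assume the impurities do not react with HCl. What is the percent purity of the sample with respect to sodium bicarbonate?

n(HCl) added = 0.0481 × 0.337 = 0.0162 mol
n(NaOH) used in back-titration = 0.0283 × 0.309 = 8.74 × 10^-3 mol
n(HCl) left over = 8.74 × 10^-3 mol (1:1 ratio)
n(HCl) consumed by analyte = 0.0162 − 8.74 × 10^-3 = 7.47 × 10^-3 mol
n(NaHCO3) = 7.47 × 10^-3 mol (1:1 ratio)
mass of NaHCO3 = 7.47 × 10^-3 × 84.01 = 0.627 g
% NaHCO3 = 0.627 / 1.36 × 100 = 46.1 %

46.1 %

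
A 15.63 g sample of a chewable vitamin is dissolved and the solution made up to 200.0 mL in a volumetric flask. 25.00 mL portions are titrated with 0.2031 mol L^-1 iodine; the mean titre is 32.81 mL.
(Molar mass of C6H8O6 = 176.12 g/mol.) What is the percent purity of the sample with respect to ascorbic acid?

60.07 %

C6H8O6 + I2 → C6H6O6 + 2 HI
n(I2) per titration = 0.03281 × 0.2031 = 6.664 × 10^-3 mol
n(C6H8O6) in each aliquot = 6.664 × 10^-3 mol (1:1 ratio)
n(C6H8O6) in the whole flask = 6.664 × 10^-3 × 200.0/25.00 = 0.05331 mol
mass of C6H8O6 = 0.05331 × 176.12 = 9.389 g
% C6H8O6 = 9.389 / 15.63 × 100 = 60.07 %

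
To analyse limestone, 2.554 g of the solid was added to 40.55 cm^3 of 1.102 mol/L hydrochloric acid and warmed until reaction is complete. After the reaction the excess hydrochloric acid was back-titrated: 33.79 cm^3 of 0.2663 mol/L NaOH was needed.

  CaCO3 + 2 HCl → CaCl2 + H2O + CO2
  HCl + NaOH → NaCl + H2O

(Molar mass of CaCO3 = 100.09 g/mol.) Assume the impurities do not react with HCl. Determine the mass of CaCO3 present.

1.786 g

n(HCl) added = 0.04055 × 1.102 = 0.04469 mol
n(NaOH) used in back-titration = 0.03379 × 0.2663 = 8.998 × 10^-3 mol
n(HCl) left over = 8.998 × 10^-3 mol (1:1 ratio)
n(HCl) consumed by analyte = 0.04469 − 8.998 × 10^-3 = 0.03569 mol
From the 1:2 ratio, n(CaCO3) = 1/2 × 0.03569 = 0.01784 mol
mass of CaCO3 = 0.01784 × 100.09 = 1.786 g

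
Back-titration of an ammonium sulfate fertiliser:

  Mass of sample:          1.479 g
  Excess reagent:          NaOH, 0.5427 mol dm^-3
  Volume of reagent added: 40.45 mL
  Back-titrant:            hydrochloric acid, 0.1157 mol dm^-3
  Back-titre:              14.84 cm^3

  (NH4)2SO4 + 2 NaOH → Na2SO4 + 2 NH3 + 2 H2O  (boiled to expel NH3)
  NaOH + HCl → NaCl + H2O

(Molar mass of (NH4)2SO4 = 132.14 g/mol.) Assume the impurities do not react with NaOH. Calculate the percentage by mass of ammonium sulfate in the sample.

90.39 %

n(NaOH) added = 0.04045 × 0.5427 = 0.02195 mol
n(HCl) used in back-titration = 0.01484 × 0.1157 = 1.717 × 10^-3 mol
n(NaOH) left over = 1.717 × 10^-3 mol (1:1 ratio)
n(NaOH) consumed by analyte = 0.02195 − 1.717 × 10^-3 = 0.02024 mol
From the 1:2 ratio, n((NH4)2SO4) = 1/2 × 0.02024 = 0.01012 mol
mass of (NH4)2SO4 = 0.01012 × 132.14 = 1.337 g
% (NH4)2SO4 = 1.337 / 1.479 × 100 = 90.39 %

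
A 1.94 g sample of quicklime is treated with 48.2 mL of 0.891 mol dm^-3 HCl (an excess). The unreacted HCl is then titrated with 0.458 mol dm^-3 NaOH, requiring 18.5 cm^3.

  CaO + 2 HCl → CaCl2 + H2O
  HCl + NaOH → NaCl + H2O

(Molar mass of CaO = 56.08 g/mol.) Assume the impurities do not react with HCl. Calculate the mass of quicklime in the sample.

n(HCl) added = 0.0482 × 0.891 = 0.0429 mol
n(NaOH) used in back-titration = 0.0185 × 0.458 = 8.47 × 10^-3 mol
n(HCl) left over = 8.47 × 10^-3 mol (1:1 ratio)
n(HCl) consumed by analyte = 0.0429 − 8.47 × 10^-3 = 0.0345 mol
From the 1:2 ratio, n(CaO) = 1/2 × 0.0345 = 0.0172 mol
mass of CaO = 0.0172 × 56.08 = 0.967 g

0.967 g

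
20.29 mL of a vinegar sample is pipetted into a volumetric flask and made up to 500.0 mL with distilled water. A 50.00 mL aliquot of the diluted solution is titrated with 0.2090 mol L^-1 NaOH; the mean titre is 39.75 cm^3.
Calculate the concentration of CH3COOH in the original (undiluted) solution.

4.095 mol/L

CH3COOH + NaOH → CH3COONa + H2O
n(NaOH) = 0.03975 × 0.2090 = 8.308 × 10^-3 mol
n(CH3COOH) in the aliquot = 8.308 × 10^-3 mol (1:1 ratio)
[CH3COOH]_dilute = 8.308 × 10^-3 / 0.05000 = 0.1662 mol/L
Dilution factor = 500.0 / 20.29 = 24.64
[CH3COOH]_stock = 0.1662 × 24.64 = 4.095 mol/L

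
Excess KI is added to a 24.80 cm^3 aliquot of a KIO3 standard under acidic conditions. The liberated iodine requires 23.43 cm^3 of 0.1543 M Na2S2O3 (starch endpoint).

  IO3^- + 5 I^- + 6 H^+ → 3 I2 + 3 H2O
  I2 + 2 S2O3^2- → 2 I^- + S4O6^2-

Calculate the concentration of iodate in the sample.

n(S2O3^2-) = 0.02343 × 0.1543 = 3.615 × 10^-3 mol
n(I2) = n(S2O3^2-)/2 = 1.808 × 10^-3 mol
From the 1:3 ratio, n(IO3^-) in the aliquot = 1/3 × 1.808 × 10^-3 = 6.025 × 10^-4 mol
[IO3^-] = 6.025 × 10^-4 / 0.02480 = 0.02430 mol/L

0.02430 M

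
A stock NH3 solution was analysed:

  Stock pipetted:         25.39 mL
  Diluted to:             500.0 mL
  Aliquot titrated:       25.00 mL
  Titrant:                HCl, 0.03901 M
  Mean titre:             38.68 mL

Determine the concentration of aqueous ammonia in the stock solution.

1.189 M

NH3 + HCl → NH4Cl
n(HCl) = 0.03868 × 0.03901 = 1.509 × 10^-3 mol
n(NH3) in the aliquot = 1.509 × 10^-3 mol (1:1 ratio)
[NH3]_dilute = 1.509 × 10^-3 / 0.02500 = 0.06036 mol/L
Dilution factor = 500.0 / 25.39 = 19.69
[NH3]_stock = 0.06036 × 19.69 = 1.189 mol/L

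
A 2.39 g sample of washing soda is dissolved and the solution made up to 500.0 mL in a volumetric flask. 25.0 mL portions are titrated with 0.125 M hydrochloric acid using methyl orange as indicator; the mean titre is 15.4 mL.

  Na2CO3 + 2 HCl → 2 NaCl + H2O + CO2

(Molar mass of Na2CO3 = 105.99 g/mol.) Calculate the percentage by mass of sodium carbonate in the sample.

85.4 %

n(HCl) per titration = 0.0154 × 0.125 = 1.93 × 10^-3 mol
From the 1:2 ratio, n(Na2CO3) in each aliquot = 1/2 × 1.93 × 10^-3 = 9.62 × 10^-4 mol
n(Na2CO3) in the whole flask = 9.62 × 10^-4 × 500.0/25.0 = 0.0192 mol
mass of Na2CO3 = 0.0192 × 105.99 = 2.04 g
% Na2CO3 = 2.04 / 2.39 × 100 = 85.4 %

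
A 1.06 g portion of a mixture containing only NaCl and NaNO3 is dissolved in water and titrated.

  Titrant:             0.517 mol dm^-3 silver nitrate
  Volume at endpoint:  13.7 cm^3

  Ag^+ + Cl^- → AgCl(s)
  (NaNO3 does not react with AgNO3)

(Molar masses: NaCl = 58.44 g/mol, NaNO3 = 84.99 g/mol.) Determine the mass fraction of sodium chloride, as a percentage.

n(AgNO3) = 0.0137 × 0.517 = 7.08 × 10^-3 mol
Let x = n(NaCl), y = n(NaNO3).
Titrant: 1x = 7.08 × 10^-3;  mass: 58.44x + 84.99y = 1.06
Solving, x = 7.08 × 10^-3 mol, y = 7.60 × 10^-3 mol
mass of NaCl = 7.08 × 10^-3 × 58.44 = 0.414 g
% NaCl = 0.414 / 1.06 × 100 = 39.0 %

39.0 %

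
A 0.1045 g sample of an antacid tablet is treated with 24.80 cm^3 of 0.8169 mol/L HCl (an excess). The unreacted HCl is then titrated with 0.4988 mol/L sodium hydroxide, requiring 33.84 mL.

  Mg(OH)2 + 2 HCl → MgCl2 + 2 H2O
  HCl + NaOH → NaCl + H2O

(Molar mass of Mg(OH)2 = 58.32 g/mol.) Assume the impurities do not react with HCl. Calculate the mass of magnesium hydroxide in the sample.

0.09855 g

n(HCl) added = 0.02480 × 0.8169 = 0.02026 mol
n(NaOH) used in back-titration = 0.03384 × 0.4988 = 0.01688 mol
n(HCl) left over = 0.01688 mol (1:1 ratio)
n(HCl) consumed by analyte = 0.02026 − 0.01688 = 3.380 × 10^-3 mol
From the 1:2 ratio, n(Mg(OH)2) = 1/2 × 3.380 × 10^-3 = 1.690 × 10^-3 mol
mass of Mg(OH)2 = 1.690 × 10^-3 × 58.32 = 0.09855 g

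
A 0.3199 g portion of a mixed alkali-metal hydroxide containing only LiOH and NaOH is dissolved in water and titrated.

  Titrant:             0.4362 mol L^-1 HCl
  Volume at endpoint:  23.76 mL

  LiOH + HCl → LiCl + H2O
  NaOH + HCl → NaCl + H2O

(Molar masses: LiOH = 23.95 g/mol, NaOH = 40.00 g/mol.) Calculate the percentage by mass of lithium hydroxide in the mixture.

n(HCl) = 0.02376 × 0.4362 = 0.01036 mol
Let x = n(LiOH), y = n(NaOH).
Titrant: 1x + 1y = 0.01036;  mass: 23.95x + 40.00y = 0.3199
Solving, x = 5.898 × 10^-3 mol, y = 4.466 × 10^-3 mol
mass of LiOH = 5.898 × 10^-3 × 23.95 = 0.1413 g
% LiOH = 0.1413 / 0.3199 × 100 = 44.16 %

44.16 %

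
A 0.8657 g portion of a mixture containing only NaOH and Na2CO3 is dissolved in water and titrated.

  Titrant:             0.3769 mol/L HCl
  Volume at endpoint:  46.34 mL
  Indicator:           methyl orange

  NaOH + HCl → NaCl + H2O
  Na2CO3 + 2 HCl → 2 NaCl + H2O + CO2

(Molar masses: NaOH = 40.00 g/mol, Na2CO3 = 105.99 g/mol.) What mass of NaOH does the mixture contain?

n(HCl) = 0.04634 × 0.3769 = 0.01747 mol
Let x = n(NaOH), y = n(Na2CO3).
Titrant: 1x + 2y = 0.01747;  mass: 40.00x + 105.99y = 0.8657
Solving, x = 4.608 × 10^-3 mol, y = 6.429 × 10^-3 mol
mass of NaOH = 4.608 × 10^-3 × 40.00 = 0.1843 g

0.1843 g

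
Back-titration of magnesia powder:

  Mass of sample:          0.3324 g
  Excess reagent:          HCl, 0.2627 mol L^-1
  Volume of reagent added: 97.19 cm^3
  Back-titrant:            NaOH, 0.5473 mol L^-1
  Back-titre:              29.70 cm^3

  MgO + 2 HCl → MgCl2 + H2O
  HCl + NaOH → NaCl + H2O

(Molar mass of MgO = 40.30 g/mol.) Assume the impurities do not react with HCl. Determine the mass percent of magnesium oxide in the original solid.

56.24 %

n(HCl) added = 0.09719 × 0.2627 = 0.02553 mol
n(NaOH) used in back-titration = 0.02970 × 0.5473 = 0.01625 mol
n(HCl) left over = 0.01625 mol (1:1 ratio)
n(HCl) consumed by analyte = 0.02553 − 0.01625 = 9.277 × 10^-3 mol
From the 1:2 ratio, n(MgO) = 1/2 × 9.277 × 10^-3 = 4.639 × 10^-3 mol
mass of MgO = 4.639 × 10^-3 × 40.30 = 0.1869 g
% MgO = 0.1869 / 0.3324 × 100 = 56.24 %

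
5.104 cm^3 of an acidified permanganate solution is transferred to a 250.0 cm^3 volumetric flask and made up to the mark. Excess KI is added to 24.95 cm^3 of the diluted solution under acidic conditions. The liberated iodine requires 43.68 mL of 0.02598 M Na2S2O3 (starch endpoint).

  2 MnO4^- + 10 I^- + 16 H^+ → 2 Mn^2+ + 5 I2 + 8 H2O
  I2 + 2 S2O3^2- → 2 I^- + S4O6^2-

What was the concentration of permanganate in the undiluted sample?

0.4456 M

n(S2O3^2-) = 0.04368 × 0.02598 = 1.135 × 10^-3 mol
n(I2) = n(S2O3^2-)/2 = 5.674 × 10^-4 mol
From the 2:5 ratio, n(MnO4^-) in the aliquot = 2/5 × 5.674 × 10^-4 = 2.270 × 10^-4 mol
[MnO4^-]_dilute = 2.270 × 10^-4 / 0.02495 = 0.009097 mol/L
[MnO4^-]_original = 0.009097 × 250.0/5.104 = 0.4456 mol/L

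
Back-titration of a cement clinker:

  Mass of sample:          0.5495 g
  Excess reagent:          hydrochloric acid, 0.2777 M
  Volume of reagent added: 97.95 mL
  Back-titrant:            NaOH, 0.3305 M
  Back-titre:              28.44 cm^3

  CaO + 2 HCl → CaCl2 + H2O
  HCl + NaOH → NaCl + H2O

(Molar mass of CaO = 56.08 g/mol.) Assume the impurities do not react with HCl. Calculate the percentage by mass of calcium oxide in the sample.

90.84 %

n(HCl) added = 0.09795 × 0.2777 = 0.02720 mol
n(NaOH) used in back-titration = 0.02844 × 0.3305 = 9.399 × 10^-3 mol
n(HCl) left over = 9.399 × 10^-3 mol (1:1 ratio)
n(HCl) consumed by analyte = 0.02720 − 9.399 × 10^-3 = 0.01780 mol
From the 1:2 ratio, n(CaO) = 1/2 × 0.01780 = 8.901 × 10^-3 mol
mass of CaO = 8.901 × 10^-3 × 56.08 = 0.4991 g
% CaO = 0.4991 / 0.5495 × 100 = 90.84 %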